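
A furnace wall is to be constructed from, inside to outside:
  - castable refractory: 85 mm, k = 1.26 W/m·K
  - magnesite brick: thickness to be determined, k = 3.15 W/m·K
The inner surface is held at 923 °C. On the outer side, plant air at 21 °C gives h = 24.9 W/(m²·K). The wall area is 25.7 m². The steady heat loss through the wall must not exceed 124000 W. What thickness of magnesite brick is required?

Treating each layer as a thermal resistance in series:
R_castable refractory = L/(kA) = 0.085/(1.26×25.7) = 0.002625 K/W
R_outer film = 1/(h_o·A) = 1/(24.9×25.7) = 0.001563 K/W
Sum of the known resistances R_other = 0.004188 K/W
Required total resistance R_tot = ΔT/Q_allow = 902/124000 = 0.007274 K/W
R_magnesite brick = R_tot − R_other = 0.003087 K/W
L = R·k·A = 0.003087×3.15×25.7

L ≈ 250 mm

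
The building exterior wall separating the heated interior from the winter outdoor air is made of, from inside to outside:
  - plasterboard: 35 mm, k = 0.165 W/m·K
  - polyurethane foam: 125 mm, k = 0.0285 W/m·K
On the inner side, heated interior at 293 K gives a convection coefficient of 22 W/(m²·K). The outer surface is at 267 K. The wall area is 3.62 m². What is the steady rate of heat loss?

Treating each layer as a thermal resistance in series:
R_inner film = 1/(h_i·A) = 1/(22×3.62) = 0.01256 K/W
R_plasterboard = L/(kA) = 0.035/(0.165×3.62) = 0.0586 K/W
R_polyurethane foam = L/(kA) = 0.125/(0.0285×3.62) = 1.212 K/W
R_total = 1.283 K/W
Q = ΔT / R_total = 26 / 1.283

Q ≈ 20.3 W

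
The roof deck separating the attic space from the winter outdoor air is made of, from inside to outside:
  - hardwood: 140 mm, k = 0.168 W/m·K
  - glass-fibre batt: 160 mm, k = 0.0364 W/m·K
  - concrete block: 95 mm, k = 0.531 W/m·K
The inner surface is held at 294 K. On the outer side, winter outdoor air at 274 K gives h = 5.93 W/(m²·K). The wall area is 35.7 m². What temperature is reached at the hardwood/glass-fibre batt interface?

Model the wall as resistances in series:
R_hardwood = L/(kA) = 0.14/(0.168×35.7) = 0.02334 K/W
R_glass-fibre batt = L/(kA) = 0.16/(0.0364×35.7) = 0.1231 K/W
R_concrete block = L/(kA) = 0.095/(0.531×35.7) = 0.005011 K/W
R_outer film = 1/(h_o·A) = 1/(5.93×35.7) = 0.004724 K/W
R_total = 0.1562 K/W;  Q = ΔT/R_total = 20/0.1562 = 128 W
T_interface = T_inner − Q·ΣR(inner→interface) = 294 − 128×0.02334

T ≈ 291 K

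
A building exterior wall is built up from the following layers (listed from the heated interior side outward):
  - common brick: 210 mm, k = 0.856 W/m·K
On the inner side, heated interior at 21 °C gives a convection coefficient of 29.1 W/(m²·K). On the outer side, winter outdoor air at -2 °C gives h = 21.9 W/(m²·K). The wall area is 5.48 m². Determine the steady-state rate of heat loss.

Series thermal resistances:
R_inner film = 1/(h_i·A) = 1/(29.1×5.48) = 0.006271 K/W
R_common brick = L/(kA) = 0.21/(0.856×5.48) = 0.04477 K/W
R_outer film = 1/(h_o·A) = 1/(21.9×5.48) = 0.008333 K/W
R_total = 0.05937 K/W
Q = ΔT / R_total = 23 / 0.05937

Q ≈ 387 W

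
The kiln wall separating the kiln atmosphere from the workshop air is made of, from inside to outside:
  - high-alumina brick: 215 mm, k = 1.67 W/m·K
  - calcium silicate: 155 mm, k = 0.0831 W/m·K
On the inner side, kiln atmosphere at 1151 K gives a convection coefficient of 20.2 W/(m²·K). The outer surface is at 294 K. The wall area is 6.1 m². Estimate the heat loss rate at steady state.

Using the resistance-network approach (series):
R_inner film = 1/(h_i·A) = 1/(20.2×6.1) = 0.008116 K/W
R_high-alumina brick = L/(kA) = 0.215/(1.67×6.1) = 0.02111 K/W
R_calcium silicate = L/(kA) = 0.155/(0.0831×6.1) = 0.3058 K/W
R_total = 0.335 K/W
Q = ΔT / R_total = 857 / 0.335

Q ≈ 2560 W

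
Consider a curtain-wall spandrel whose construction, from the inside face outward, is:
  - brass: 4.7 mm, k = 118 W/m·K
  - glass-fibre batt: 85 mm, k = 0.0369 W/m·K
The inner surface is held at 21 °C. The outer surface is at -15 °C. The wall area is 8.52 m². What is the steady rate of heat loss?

Q ≈ 133 W

Treating each layer as a thermal resistance in series:
R_brass = L/(kA) = 0.0047/(118×8.52) = 4.675×10^-6 K/W
R_glass-fibre batt = L/(kA) = 0.085/(0.0369×8.52) = 0.2704 K/W
R_total = 0.2704 K/W
Q = ΔT / R_total = 36 / 0.2704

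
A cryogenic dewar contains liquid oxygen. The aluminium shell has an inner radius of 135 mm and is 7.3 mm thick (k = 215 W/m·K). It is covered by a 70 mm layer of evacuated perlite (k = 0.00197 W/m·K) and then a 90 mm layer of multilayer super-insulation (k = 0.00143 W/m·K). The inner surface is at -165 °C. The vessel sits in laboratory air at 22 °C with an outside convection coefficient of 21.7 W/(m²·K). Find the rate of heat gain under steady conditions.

For a spherical shell R = (1/r₁ − 1/r₂)/(4πk); film R = 1/(h·4πr²). In series:
R_aluminium shell = (1/0.135 − 1/0.1423)/(4π×215) = 1.406×10^-4 K/W
R_evacuated perlite = (1/0.1423 − 1/0.2123)/(4π×0.00197) = 93.6 K/W
R_multilayer super-insulation = (1/0.2123 − 1/0.3023)/(4π×0.00143) = 78.04 K/W
R_outer film = 1/(h·4πr_o²) = 1/(21.7×4π×0.3023²) = 0.04013 K/W
R_total = 171.7 K/W
Q = ΔT/R_total = 187/171.7

Q ≈ 1.09 W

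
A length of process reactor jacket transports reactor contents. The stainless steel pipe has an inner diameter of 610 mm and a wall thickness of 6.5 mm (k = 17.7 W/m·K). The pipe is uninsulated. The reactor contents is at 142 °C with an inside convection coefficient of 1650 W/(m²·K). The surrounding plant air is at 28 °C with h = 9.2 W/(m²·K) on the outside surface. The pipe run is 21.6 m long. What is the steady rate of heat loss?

For a radial system each layer contributes R = ln(r_out/r_in)/(2πkL); films add R = 1/(hA).
R_inner film = 1/(h_i·2πr₁L) = 1/(1650×2π×0.305×21.6) = 1.464×10^-5 K/W
R_stainless steel pipe wall = ln(311.5/305)/(2π×17.7×21.6) = 8.778×10^-6 K/W
R_outer film = 1/(h_o·2πr_oL) = 1/(9.2×2π×0.3115×21.6) = 0.002571 K/W
R_total = 0.002595 K/W
Q = ΔT/R_total = 114/0.002595

Q ≈ 43900 W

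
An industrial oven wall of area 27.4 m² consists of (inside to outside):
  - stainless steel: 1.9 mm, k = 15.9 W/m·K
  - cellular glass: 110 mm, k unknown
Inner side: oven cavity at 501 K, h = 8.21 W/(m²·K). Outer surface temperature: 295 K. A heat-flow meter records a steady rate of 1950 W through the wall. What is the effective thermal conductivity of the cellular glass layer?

k ≈ 0.0397 W/(m·K)

Treating each layer as a thermal resistance in series:
R_inner film = 1/(h_i·A) = 1/(8.21×27.4) = 0.004445 K/W
R_stainless steel = L/(kA) = 0.0019/(15.9×27.4) = 4.361×10^-6 K/W
Sum of known resistances R_other = 0.00445 K/W
Total R = ΔT/Q = 206/1950 = 0.1056 K/W
R_cellular glass = R_total − R_other = 0.1012 K/W
k = L/(R·A) = 0.11/(0.1012×27.4)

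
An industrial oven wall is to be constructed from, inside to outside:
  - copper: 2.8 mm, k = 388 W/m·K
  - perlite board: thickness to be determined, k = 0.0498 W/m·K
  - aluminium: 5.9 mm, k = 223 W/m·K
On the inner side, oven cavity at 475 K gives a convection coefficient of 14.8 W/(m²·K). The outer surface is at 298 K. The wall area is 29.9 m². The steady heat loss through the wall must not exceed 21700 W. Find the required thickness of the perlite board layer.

Thermal resistances in series:
R_inner film = 1/(h_i·A) = 1/(14.8×29.9) = 0.00226 K/W
R_copper = L/(kA) = 0.0028/(388×29.9) = 2.414×10^-7 K/W
R_aluminium = L/(kA) = 0.0059/(223×29.9) = 8.849×10^-7 K/W
Sum of the known resistances R_other = 0.002261 K/W
Required total resistance R_tot = ΔT/Q_allow = 177/21700 = 0.008157 K/W
R_perlite board = R_tot − R_other = 0.005896 K/W
L = R·k·A = 0.005896×0.0498×29.9

L ≈ 8.78 mm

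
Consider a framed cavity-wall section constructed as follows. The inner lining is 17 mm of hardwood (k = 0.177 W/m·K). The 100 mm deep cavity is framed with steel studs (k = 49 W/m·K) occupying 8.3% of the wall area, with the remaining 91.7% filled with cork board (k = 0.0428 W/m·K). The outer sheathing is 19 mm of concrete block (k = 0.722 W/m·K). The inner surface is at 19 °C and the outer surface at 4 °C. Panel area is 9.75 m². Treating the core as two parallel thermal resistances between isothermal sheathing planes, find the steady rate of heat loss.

Sheathing layers in series; stud and cavity paths in parallel between them.
R_inner = 0.017/(0.177×9.75) = 0.009851 K/W
R_stud  = 0.1/(49×0.083×9.75) = 0.002522 K/W
R_cav   = 0.1/(0.0428×0.917×9.75) = 0.2613 K/W
1/R_core = 1/R_stud + 1/R_cav → R_core = 0.002498 K/W
R_outer = 0.019/(0.722×9.75) = 0.002699 K/W
R_total = 0.01505 K/W
Q = ΔT/R_total = 15/0.01505

Q ≈ 997 W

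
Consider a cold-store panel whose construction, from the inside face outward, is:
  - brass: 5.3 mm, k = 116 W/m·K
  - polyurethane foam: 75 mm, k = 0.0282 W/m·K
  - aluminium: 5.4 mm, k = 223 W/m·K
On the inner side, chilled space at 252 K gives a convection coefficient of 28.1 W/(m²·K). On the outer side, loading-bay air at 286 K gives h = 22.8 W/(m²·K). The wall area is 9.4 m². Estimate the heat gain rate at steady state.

Treating each layer as a thermal resistance in series:
R_inner film = 1/(h_i·A) = 1/(28.1×9.4) = 0.003786 K/W
R_brass = L/(kA) = 0.0053/(116×9.4) = 4.861×10^-6 K/W
R_polyurethane foam = L/(kA) = 0.075/(0.0282×9.4) = 0.2829 K/W
R_aluminium = L/(kA) = 0.0054/(223×9.4) = 2.576×10^-6 K/W
R_outer film = 1/(h_o·A) = 1/(22.8×9.4) = 0.004666 K/W
R_total = 0.2914 K/W
Q = ΔT / R_total = 34 / 0.2914

Q ≈ 117 W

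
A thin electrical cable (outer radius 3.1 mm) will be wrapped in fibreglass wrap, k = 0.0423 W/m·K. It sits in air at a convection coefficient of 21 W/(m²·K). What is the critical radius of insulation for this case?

For a cylinder r_cr = k/h = 0.0423/21
r_cr = 2.01 mm; since the bare radius (3.1 mm) is above r_cr, any added insulation will reduce heat loss.

r_cr ≈ 2.01 mm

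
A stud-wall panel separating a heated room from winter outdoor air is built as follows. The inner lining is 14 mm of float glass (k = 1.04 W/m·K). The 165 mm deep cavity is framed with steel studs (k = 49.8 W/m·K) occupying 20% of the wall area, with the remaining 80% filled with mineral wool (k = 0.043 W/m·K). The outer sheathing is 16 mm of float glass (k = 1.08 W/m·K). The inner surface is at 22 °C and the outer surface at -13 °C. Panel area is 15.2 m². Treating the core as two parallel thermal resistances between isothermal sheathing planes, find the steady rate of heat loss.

Sheathing layers in series; stud and cavity paths in parallel between them.
R_inner = 0.014/(1.04×15.2) = 8.856×10^-4 K/W
R_stud  = 0.165/(49.8×0.2×15.2) = 0.00109 K/W
R_cav   = 0.165/(0.043×0.8×15.2) = 0.3156 K/W
1/R_core = 1/R_stud + 1/R_cav → R_core = 0.001086 K/W
R_outer = 0.016/(1.08×15.2) = 9.747×10^-4 K/W
R_total = 0.002946 K/W
Q = ΔT/R_total = 35/0.002946

Q ≈ 11900 W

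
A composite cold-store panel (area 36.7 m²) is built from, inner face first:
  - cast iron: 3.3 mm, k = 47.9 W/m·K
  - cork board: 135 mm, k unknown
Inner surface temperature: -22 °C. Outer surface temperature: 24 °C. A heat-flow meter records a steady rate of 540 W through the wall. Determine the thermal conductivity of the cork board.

k ≈ 0.0432 W/(m·K)

Model the wall as resistances in series:
R_cast iron = L/(kA) = 0.0033/(47.9×36.7) = 1.877×10^-6 K/W
Sum of known resistances R_other = 1.877×10^-6 K/W
Total R = ΔT/Q = 46/540 = 0.08519 K/W
R_cork board = R_total − R_other = 0.08518 K/W
k = L/(R·A) = 0.135/(0.08518×36.7)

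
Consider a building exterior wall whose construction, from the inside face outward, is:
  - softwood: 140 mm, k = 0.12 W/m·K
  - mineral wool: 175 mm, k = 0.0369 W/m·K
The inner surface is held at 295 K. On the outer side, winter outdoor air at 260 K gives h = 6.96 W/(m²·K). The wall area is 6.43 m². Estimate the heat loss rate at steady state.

Q ≈ 37.2 W

Series thermal resistances:
R_softwood = L/(kA) = 0.14/(0.12×6.43) = 0.1814 K/W
R_mineral wool = L/(kA) = 0.175/(0.0369×6.43) = 0.7376 K/W
R_outer film = 1/(h_o·A) = 1/(6.96×6.43) = 0.02234 K/W
R_total = 0.9414 K/W
Q = ΔT / R_total = 35 / 0.9414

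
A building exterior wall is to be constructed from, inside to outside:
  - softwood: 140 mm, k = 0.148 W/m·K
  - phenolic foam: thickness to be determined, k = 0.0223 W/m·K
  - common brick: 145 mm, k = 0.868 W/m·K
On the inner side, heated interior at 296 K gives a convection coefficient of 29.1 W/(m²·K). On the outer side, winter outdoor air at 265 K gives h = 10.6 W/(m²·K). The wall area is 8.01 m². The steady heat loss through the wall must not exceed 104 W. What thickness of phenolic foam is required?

L ≈ 25.6 mm

Treating each layer as a thermal resistance in series:
R_inner film = 1/(h_i·A) = 1/(29.1×8.01) = 0.00429 K/W
R_softwood = L/(kA) = 0.14/(0.148×8.01) = 0.1181 K/W
R_common brick = L/(kA) = 0.145/(0.868×8.01) = 0.02086 K/W
R_outer film = 1/(h_o·A) = 1/(10.6×8.01) = 0.01178 K/W
Sum of the known resistances R_other = 0.155 K/W
Required total resistance R_tot = ΔT/Q_allow = 31/104 = 0.2981 K/W
R_phenolic foam = R_tot − R_other = 0.1431 K/W
L = R·k·A = 0.1431×0.0223×8.01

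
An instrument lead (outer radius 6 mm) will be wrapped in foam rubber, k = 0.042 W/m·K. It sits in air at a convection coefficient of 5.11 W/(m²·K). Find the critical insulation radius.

r_cr ≈ 8.22 mm

For a cylinder r_cr = k/h = 0.042/5.11
r_cr = 8.22 mm; since the bare radius (6 mm) is below r_cr, adding a thin layer of insulation will *increase* heat loss.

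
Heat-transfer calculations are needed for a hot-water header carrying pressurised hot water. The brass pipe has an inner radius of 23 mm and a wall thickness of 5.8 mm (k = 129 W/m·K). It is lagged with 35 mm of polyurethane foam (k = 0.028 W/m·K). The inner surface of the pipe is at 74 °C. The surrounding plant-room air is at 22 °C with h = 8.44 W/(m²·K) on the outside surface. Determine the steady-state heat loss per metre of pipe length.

q′ ≈ 10.8 W/m

Treating each annulus and film as a series resistance:
R_brass pipe wall = ln(28.8/23)/(2π×129×1) = 2.774×10^-4 K/W
R_polyurethane foam = ln(63.8/28.8)/(2π×0.028×1) = 4.521 K/W
R_outer film = 1/(h_o·2πr_oL) = 1/(8.44×2π×0.0638×1) = 0.2956 K/W
R_total = 4.817 K/W
Q = ΔT/R_total = 52/4.817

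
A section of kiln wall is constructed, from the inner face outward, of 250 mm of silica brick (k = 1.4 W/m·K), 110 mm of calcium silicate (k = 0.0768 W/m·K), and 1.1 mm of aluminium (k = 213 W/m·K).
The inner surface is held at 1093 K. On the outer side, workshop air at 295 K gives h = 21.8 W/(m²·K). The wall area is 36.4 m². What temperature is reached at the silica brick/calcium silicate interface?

T ≈ 1010 K

Using the resistance-network approach (series):
R_silica brick = L/(kA) = 0.25/(1.4×36.4) = 0.004906 K/W
R_calcium silicate = L/(kA) = 0.11/(0.0768×36.4) = 0.03935 K/W
R_aluminium = L/(kA) = 0.0011/(213×36.4) = 1.419×10^-7 K/W
R_outer film = 1/(h_o·A) = 1/(21.8×36.4) = 0.00126 K/W
R_total = 0.04551 K/W;  Q = ΔT/R_total = 798/0.04551 = 17530 W
T_interface = T_inner − Q·ΣR(inner→interface) = 1093 − 17500×0.004906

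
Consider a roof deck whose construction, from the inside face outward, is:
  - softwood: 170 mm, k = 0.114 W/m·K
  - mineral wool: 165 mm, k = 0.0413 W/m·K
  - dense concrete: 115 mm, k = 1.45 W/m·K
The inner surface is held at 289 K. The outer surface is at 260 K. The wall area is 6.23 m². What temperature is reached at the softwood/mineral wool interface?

T ≈ 281 K

Using the resistance-network approach (series):
R_softwood = L/(kA) = 0.17/(0.114×6.23) = 0.2394 K/W
R_mineral wool = L/(kA) = 0.165/(0.0413×6.23) = 0.6413 K/W
R_dense concrete = L/(kA) = 0.115/(1.45×6.23) = 0.01273 K/W
R_total = 0.8934 K/W;  Q = ΔT/R_total = 29/0.8934 = 32.46 W
T_interface = T_inner − Q·ΣR(inner→interface) = 289 − 32.5×0.2394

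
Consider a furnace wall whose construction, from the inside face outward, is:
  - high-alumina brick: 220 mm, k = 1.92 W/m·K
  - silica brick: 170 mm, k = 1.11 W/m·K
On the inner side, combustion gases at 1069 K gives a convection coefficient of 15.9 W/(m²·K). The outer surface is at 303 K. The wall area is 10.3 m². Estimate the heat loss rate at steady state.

Q ≈ 23900 W

Model the wall as resistances in series:
R_inner film = 1/(h_i·A) = 1/(15.9×10.3) = 0.006106 K/W
R_high-alumina brick = L/(kA) = 0.22/(1.92×10.3) = 0.01112 K/W
R_silica brick = L/(kA) = 0.17/(1.11×10.3) = 0.01487 K/W
R_total = 0.0321 K/W
Q = ΔT / R_total = 766 / 0.0321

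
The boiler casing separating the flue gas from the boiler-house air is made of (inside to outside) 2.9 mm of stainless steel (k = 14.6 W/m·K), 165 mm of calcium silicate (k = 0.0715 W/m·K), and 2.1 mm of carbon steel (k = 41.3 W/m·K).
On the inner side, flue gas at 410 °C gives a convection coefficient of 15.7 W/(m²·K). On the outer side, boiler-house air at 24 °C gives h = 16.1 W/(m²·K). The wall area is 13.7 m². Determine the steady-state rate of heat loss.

Thermal resistances in series:
R_inner film = 1/(h_i·A) = 1/(15.7×13.7) = 0.004649 K/W
R_stainless steel = L/(kA) = 0.0029/(14.6×13.7) = 1.45×10^-5 K/W
R_calcium silicate = L/(kA) = 0.165/(0.0715×13.7) = 0.1684 K/W
R_carbon steel = L/(kA) = 0.0021/(41.3×13.7) = 3.711×10^-6 K/W
R_outer film = 1/(h_o·A) = 1/(16.1×13.7) = 0.004534 K/W
R_total = 0.1776 K/W
Q = ΔT / R_total = 386 / 0.1776

Q ≈ 2170 W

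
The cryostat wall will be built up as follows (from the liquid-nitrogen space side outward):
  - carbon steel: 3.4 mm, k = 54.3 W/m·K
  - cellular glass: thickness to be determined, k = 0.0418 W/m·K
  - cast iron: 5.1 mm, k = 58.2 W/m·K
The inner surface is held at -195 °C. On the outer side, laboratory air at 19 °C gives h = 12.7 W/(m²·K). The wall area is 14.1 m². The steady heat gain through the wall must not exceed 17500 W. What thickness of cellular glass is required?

L ≈ 3.91 mm

Treating each layer as a thermal resistance in series:
R_carbon steel = L/(kA) = 0.0034/(54.3×14.1) = 4.441×10^-6 K/W
R_cast iron = L/(kA) = 0.0051/(58.2×14.1) = 6.215×10^-6 K/W
R_outer film = 1/(h_o·A) = 1/(12.7×14.1) = 0.005584 K/W
Sum of the known resistances R_other = 0.005595 K/W
Required total resistance R_tot = ΔT/Q_allow = 214/17500 = 0.01223 K/W
R_cellular glass = R_tot − R_other = 0.006634 K/W
L = R·k·A = 0.006634×0.0418×14.1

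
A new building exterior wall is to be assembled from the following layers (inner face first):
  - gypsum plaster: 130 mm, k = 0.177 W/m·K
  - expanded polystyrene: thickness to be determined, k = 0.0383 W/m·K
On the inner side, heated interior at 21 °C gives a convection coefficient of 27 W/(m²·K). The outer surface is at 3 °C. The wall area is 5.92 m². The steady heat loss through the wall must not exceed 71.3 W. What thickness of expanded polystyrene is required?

L ≈ 27.7 mm

Using the resistance-network approach (series):
R_inner film = 1/(h_i·A) = 1/(27×5.92) = 0.006256 K/W
R_gypsum plaster = L/(kA) = 0.13/(0.177×5.92) = 0.1241 K/W
Sum of the known resistances R_other = 0.1303 K/W
Required total resistance R_tot = ΔT/Q_allow = 18/71.3 = 0.2525 K/W
R_expanded polystyrene = R_tot − R_other = 0.1221 K/W
L = R·k·A = 0.1221×0.0383×5.92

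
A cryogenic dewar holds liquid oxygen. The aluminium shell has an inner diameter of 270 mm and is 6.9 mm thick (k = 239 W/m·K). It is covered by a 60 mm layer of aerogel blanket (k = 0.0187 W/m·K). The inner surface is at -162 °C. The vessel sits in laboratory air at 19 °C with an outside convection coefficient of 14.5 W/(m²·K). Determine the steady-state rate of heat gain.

Q ≈ 20 W

Each spherical layer contributes R = (1/r_i − 1/r_o)/(4πk):
R_aluminium shell = (1/0.135 − 1/0.1419)/(4π×239) = 1.199×10^-4 K/W
R_aerogel blanket = (1/0.1419 − 1/0.2019)/(4π×0.0187) = 8.912 K/W
R_outer film = 1/(h·4πr_o²) = 1/(14.5×4π×0.2019²) = 0.1346 K/W
R_total = 9.047 K/W
Q = ΔT/R_total = 181/9.047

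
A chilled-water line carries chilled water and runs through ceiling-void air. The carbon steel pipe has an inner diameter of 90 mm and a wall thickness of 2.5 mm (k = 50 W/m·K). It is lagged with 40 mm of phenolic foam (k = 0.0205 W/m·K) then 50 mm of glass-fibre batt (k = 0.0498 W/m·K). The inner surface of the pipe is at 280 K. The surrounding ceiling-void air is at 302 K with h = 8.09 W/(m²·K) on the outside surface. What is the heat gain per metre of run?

For a radial system each layer contributes R = ln(r_out/r_in)/(2πkL); films add R = 1/(hA).
R_carbon steel pipe wall = ln(47.5/45)/(2π×50×1) = 1.721×10^-4 K/W
R_phenolic foam = ln(87.5/47.5)/(2π×0.0205×1) = 4.743 K/W
R_glass-fibre batt = ln(137.5/87.5)/(2π×0.0498×1) = 1.444 K/W
R_outer film = 1/(h_o·2πr_oL) = 1/(8.09×2π×0.1375×1) = 0.1431 K/W
R_total = 6.331 K/W
Q = ΔT/R_total = 22/6.331

q′ ≈ 3.48 W/m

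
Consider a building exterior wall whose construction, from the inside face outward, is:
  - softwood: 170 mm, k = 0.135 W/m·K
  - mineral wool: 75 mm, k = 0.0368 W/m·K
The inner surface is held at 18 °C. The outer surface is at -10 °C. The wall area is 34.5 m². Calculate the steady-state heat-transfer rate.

Model the wall as resistances in series:
R_softwood = L/(kA) = 0.17/(0.135×34.5) = 0.0365 K/W
R_mineral wool = L/(kA) = 0.075/(0.0368×34.5) = 0.05907 K/W
R_total = 0.09557 K/W
Q = ΔT / R_total = 28 / 0.09557

Q ≈ 293 W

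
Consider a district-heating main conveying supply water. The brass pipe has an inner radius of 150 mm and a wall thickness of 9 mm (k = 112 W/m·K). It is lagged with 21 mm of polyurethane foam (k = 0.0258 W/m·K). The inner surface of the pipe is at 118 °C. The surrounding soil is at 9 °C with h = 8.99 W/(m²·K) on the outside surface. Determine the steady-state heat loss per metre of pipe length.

q′ ≈ 126 W/m

For a radial system each layer contributes R = ln(r_out/r_in)/(2πkL); films add R = 1/(hA).
R_brass pipe wall = ln(159/150)/(2π×112×1) = 8.28×10^-5 K/W
R_polyurethane foam = ln(180/159)/(2π×0.0258×1) = 0.7653 K/W
R_outer film = 1/(h_o·2πr_oL) = 1/(8.99×2π×0.18×1) = 0.09835 K/W
R_total = 0.8637 K/W
Q = ΔT/R_total = 109/0.8637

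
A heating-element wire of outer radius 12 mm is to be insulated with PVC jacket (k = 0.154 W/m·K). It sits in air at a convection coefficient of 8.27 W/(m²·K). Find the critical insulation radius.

For a cylinder r_cr = k/h = 0.154/8.27
r_cr = 18.6 mm; since the bare radius (12 mm) is below r_cr, adding a thin layer of insulation will *increase* heat loss.

r_cr ≈ 18.6 mm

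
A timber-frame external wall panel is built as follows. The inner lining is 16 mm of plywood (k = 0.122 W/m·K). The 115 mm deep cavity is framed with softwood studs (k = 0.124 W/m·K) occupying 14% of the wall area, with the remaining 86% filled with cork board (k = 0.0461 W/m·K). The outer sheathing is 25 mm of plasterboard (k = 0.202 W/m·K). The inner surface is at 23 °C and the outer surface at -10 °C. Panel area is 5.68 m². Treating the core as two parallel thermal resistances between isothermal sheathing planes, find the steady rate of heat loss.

Q ≈ 82.5 W

Sheathing layers in series; stud and cavity paths in parallel between them.
R_inner = 0.016/(0.122×5.68) = 0.02309 K/W
R_stud  = 0.115/(0.124×0.14×5.68) = 1.166 K/W
R_cav   = 0.115/(0.0461×0.86×5.68) = 0.5107 K/W
1/R_core = 1/R_stud + 1/R_cav → R_core = 0.3552 K/W
R_outer = 0.025/(0.202×5.68) = 0.02179 K/W
R_total = 0.4 K/W
Q = ΔT/R_total = 33/0.4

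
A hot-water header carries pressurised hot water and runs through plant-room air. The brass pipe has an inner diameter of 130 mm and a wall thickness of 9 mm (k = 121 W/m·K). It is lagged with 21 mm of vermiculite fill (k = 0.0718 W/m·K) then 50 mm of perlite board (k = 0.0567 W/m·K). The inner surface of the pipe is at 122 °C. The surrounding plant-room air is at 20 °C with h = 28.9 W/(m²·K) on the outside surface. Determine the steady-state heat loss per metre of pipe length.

q′ ≈ 57.3 W/m

Per-layer cylindrical resistances, series-summed:
R_brass pipe wall = ln(74/65)/(2π×121×1) = 1.706×10^-4 K/W
R_vermiculite fill = ln(95/74)/(2π×0.0718×1) = 0.5537 K/W
R_perlite board = ln(145/95)/(2π×0.0567×1) = 1.187 K/W
R_outer film = 1/(h_o·2πr_oL) = 1/(28.9×2π×0.145×1) = 0.03798 K/W
R_total = 1.779 K/W
Q = ΔT/R_total = 102/1.779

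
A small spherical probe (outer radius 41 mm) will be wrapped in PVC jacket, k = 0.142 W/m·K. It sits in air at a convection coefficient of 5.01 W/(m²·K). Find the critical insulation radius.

For a sphere r_cr = 2k/h = 2×0.142/5.01
r_cr = 56.7 mm; since the bare radius (41 mm) is below r_cr, adding a thin layer of insulation will *increase* heat loss.

r_cr ≈ 56.7 mm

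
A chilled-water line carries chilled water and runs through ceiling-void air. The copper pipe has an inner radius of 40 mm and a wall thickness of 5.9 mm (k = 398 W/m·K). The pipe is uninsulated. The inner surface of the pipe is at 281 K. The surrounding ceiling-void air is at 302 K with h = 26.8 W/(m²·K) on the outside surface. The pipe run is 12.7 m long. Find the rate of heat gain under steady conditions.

For a radial system each layer contributes R = ln(r_out/r_in)/(2πkL); films add R = 1/(hA).
R_copper pipe wall = ln(45.9/40)/(2π×398×12.7) = 4.332×10^-6 K/W
R_outer film = 1/(h_o·2πr_oL) = 1/(26.8×2π×0.0459×12.7) = 0.01019 K/W
R_total = 0.01019 K/W
Q = ΔT/R_total = 21/0.01019

Q ≈ 2060 W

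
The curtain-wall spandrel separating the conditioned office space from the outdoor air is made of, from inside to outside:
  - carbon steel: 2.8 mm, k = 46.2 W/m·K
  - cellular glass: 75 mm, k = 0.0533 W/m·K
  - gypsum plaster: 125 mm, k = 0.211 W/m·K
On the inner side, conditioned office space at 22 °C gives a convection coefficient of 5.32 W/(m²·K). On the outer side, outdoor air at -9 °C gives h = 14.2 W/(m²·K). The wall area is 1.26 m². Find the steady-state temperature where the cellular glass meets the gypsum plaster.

T ≈ 0.1 °C

Model the wall as resistances in series:
R_inner film = 1/(h_i·A) = 1/(5.32×1.26) = 0.1492 K/W
R_carbon steel = L/(kA) = 0.0028/(46.2×1.26) = 4.81×10^-5 K/W
R_cellular glass = L/(kA) = 0.075/(0.0533×1.26) = 1.117 K/W
R_gypsum plaster = L/(kA) = 0.125/(0.211×1.26) = 0.4702 K/W
R_outer film = 1/(h_o·A) = 1/(14.2×1.26) = 0.05589 K/W
R_total = 1.792 K/W;  Q = ΔT/R_total = 31/1.792 = 17.3 W
T_interface = T_inner − Q·ΣR(inner→interface) = 22 − 17.3×1.266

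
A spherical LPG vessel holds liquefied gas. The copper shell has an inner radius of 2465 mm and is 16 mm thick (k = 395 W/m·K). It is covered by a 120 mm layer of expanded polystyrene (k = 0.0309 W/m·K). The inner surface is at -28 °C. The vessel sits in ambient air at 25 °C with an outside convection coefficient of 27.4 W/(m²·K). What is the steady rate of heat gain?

Q ≈ 1100 W

Spherical conduction: R = (1/r_in − 1/r_out)/(4πk) per layer; series-sum.
R_copper shell = (1/2.465 − 1/2.481)/(4π×395) = 5.271×10^-7 K/W
R_expanded polystyrene = (1/2.481 − 1/2.601)/(4π×0.0309) = 0.04789 K/W
R_outer film = 1/(h·4πr_o²) = 1/(27.4×4π×2.601²) = 4.293×10^-4 K/W
R_total = 0.04832 K/W
Q = ΔT/R_total = 53/0.04832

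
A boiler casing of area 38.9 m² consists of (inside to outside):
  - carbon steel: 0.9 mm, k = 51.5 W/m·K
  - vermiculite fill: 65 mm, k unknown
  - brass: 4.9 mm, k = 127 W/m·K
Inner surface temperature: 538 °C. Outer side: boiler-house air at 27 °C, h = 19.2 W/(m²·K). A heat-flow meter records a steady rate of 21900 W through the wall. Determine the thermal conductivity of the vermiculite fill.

k ≈ 0.076 W/(m·K)

Using the resistance-network approach (series):
R_carbon steel = L/(kA) = 0.0009/(51.5×38.9) = 4.492×10^-7 K/W
R_brass = L/(kA) = 0.0049/(127×38.9) = 9.918×10^-7 K/W
R_outer film = 1/(h_o·A) = 1/(19.2×38.9) = 0.001339 K/W
Sum of known resistances R_other = 0.00134 K/W
Total R = ΔT/Q = 511/21900 = 0.02333 K/W
R_vermiculite fill = R_total − R_other = 0.02199 K/W
k = L/(R·A) = 0.065/(0.02199×38.9)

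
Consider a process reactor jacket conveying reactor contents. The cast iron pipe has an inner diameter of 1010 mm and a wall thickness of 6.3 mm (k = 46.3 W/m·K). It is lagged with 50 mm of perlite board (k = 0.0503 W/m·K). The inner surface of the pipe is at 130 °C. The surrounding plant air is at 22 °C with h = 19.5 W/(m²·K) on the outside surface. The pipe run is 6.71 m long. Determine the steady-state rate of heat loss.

Q ≈ 2340 W

For a radial system each layer contributes R = ln(r_out/r_in)/(2πkL); films add R = 1/(hA).
R_cast iron pipe wall = ln(511.3/505)/(2π×46.3×6.71) = 6.351×10^-6 K/W
R_perlite board = ln(561.3/511.3)/(2π×0.0503×6.71) = 0.044 K/W
R_outer film = 1/(h_o·2πr_oL) = 1/(19.5×2π×0.5613×6.71) = 0.002167 K/W
R_total = 0.04617 K/W
Q = ΔT/R_total = 108/0.04617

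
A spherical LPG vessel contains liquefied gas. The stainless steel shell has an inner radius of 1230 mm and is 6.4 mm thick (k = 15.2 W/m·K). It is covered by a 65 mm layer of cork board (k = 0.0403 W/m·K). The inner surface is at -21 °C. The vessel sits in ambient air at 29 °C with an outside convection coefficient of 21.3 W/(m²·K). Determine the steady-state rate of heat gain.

Each spherical layer contributes R = (1/r_i − 1/r_o)/(4πk):
R_stainless steel shell = (1/1.23 − 1/1.2364)/(4π×15.2) = 2.203×10^-5 K/W
R_cork board = (1/1.2364 − 1/1.3014)/(4π×0.0403) = 0.07977 K/W
R_outer film = 1/(h·4πr_o²) = 1/(21.3×4π×1.3014²) = 0.002206 K/W
R_total = 0.082 K/W
Q = ΔT/R_total = 50/0.082

Q ≈ 610 W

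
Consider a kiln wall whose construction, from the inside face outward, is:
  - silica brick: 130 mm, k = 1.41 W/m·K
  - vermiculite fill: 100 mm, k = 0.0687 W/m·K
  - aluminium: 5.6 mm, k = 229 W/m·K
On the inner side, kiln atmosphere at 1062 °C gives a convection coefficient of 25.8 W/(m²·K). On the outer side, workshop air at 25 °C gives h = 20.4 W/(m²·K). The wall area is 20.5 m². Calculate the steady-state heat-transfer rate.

Q ≈ 13000 W

Model the wall as resistances in series:
R_inner film = 1/(h_i·A) = 1/(25.8×20.5) = 0.001891 K/W
R_silica brick = L/(kA) = 0.13/(1.41×20.5) = 0.004497 K/W
R_vermiculite fill = L/(kA) = 0.1/(0.0687×20.5) = 0.07101 K/W
R_aluminium = L/(kA) = 0.0056/(229×20.5) = 1.193×10^-6 K/W
R_outer film = 1/(h_o·A) = 1/(20.4×20.5) = 0.002391 K/W
R_total = 0.07979 K/W
Q = ΔT / R_total = 1037 / 0.07979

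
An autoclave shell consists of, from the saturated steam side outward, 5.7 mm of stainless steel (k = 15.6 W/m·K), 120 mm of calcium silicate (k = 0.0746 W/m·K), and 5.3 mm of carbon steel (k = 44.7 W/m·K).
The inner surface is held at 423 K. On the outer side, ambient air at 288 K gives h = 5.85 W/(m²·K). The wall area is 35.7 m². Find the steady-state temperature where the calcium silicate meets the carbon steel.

Using the resistance-network approach (series):
R_stainless steel = L/(kA) = 0.0057/(15.6×35.7) = 1.023×10^-5 K/W
R_calcium silicate = L/(kA) = 0.12/(0.0746×35.7) = 0.04506 K/W
R_carbon steel = L/(kA) = 0.0053/(44.7×35.7) = 3.321×10^-6 K/W
R_outer film = 1/(h_o·A) = 1/(5.85×35.7) = 0.004788 K/W
R_total = 0.04986 K/W;  Q = ΔT/R_total = 135/0.04986 = 2708 W
T_interface = T_inner − Q·ΣR(inner→interface) = 423 − 2710×0.04507

T ≈ 301 K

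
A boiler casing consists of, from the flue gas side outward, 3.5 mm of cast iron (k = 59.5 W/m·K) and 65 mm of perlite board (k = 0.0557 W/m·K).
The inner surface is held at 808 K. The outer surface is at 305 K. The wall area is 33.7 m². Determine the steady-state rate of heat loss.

Series thermal resistances:
R_cast iron = L/(kA) = 0.0035/(59.5×33.7) = 1.746×10^-6 K/W
R_perlite board = L/(kA) = 0.065/(0.0557×33.7) = 0.03463 K/W
R_total = 0.03463 K/W
Q = ΔT / R_total = 503 / 0.03463

Q ≈ 14500 W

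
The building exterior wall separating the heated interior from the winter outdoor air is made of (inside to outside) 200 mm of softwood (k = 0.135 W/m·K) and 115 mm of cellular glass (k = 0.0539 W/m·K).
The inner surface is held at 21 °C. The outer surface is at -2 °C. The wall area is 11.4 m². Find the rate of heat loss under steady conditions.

Q ≈ 72.5 W

Treating each layer as a thermal resistance in series:
R_softwood = L/(kA) = 0.2/(0.135×11.4) = 0.13 K/W
R_cellular glass = L/(kA) = 0.115/(0.0539×11.4) = 0.1872 K/W
R_total = 0.3171 K/W
Q = ΔT / R_total = 23 / 0.3171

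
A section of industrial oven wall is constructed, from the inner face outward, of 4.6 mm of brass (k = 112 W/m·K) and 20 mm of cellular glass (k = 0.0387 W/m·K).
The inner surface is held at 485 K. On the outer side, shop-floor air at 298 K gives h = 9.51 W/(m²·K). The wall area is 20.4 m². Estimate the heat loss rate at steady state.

Treating each layer as a thermal resistance in series:
R_brass = L/(kA) = 0.0046/(112×20.4) = 2.013×10^-6 K/W
R_cellular glass = L/(kA) = 0.02/(0.0387×20.4) = 0.02533 K/W
R_outer film = 1/(h_o·A) = 1/(9.51×20.4) = 0.005155 K/W
R_total = 0.03049 K/W
Q = ΔT / R_total = 187 / 0.03049

Q ≈ 6130 W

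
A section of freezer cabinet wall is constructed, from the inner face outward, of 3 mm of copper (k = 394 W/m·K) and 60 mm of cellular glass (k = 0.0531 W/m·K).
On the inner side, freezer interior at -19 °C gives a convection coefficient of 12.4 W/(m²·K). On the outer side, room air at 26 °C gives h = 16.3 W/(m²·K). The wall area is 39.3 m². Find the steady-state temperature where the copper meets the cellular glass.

T ≈ -16.1 °C

Model the wall as resistances in series:
R_inner film = 1/(h_i·A) = 1/(12.4×39.3) = 0.002052 K/W
R_copper = L/(kA) = 0.003/(394×39.3) = 1.937×10^-7 K/W
R_cellular glass = L/(kA) = 0.06/(0.0531×39.3) = 0.02875 K/W
R_outer film = 1/(h_o·A) = 1/(16.3×39.3) = 0.001561 K/W
R_total = 0.03237 K/W;  Q = ΔT/R_total = 45/0.03237 = 1390 W
T_interface = T_inner + Q·ΣR(inner→interface) = -19 + 1390×0.002052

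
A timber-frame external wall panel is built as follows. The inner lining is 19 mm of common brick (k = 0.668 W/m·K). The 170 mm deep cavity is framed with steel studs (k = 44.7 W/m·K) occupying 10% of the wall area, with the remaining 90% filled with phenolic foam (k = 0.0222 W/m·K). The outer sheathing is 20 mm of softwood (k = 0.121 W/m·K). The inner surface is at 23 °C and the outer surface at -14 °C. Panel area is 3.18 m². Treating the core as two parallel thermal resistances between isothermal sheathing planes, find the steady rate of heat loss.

Q ≈ 508 W

Sheathing layers in series; stud and cavity paths in parallel between them.
R_inner = 0.019/(0.668×3.18) = 0.008944 K/W
R_stud  = 0.17/(44.7×0.1×3.18) = 0.01196 K/W
R_cav   = 0.17/(0.0222×0.9×3.18) = 2.676 K/W
1/R_core = 1/R_stud + 1/R_cav → R_core = 0.01191 K/W
R_outer = 0.02/(0.121×3.18) = 0.05198 K/W
R_total = 0.07283 K/W
Q = ΔT/R_total = 37/0.07283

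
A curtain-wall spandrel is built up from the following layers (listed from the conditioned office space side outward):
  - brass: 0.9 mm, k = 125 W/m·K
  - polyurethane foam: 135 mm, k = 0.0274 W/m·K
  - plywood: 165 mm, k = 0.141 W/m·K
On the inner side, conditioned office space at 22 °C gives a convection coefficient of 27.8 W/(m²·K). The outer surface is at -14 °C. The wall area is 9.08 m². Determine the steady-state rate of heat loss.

Treating each layer as a thermal resistance in series:
R_inner film = 1/(h_i·A) = 1/(27.8×9.08) = 0.003962 K/W
R_brass = L/(kA) = 0.0009/(125×9.08) = 7.93×10^-7 K/W
R_polyurethane foam = L/(kA) = 0.135/(0.0274×9.08) = 0.5426 K/W
R_plywood = L/(kA) = 0.165/(0.141×9.08) = 0.1289 K/W
R_total = 0.6755 K/W
Q = ΔT / R_total = 36 / 0.6755

Q ≈ 53.3 W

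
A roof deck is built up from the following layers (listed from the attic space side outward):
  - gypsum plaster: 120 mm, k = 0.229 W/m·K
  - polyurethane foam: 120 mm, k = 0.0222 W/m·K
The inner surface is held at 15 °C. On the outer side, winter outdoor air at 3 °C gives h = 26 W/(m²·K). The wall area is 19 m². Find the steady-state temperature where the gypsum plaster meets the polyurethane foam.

Using the resistance-network approach (series):
R_gypsum plaster = L/(kA) = 0.12/(0.229×19) = 0.02758 K/W
R_polyurethane foam = L/(kA) = 0.12/(0.0222×19) = 0.2845 K/W
R_outer film = 1/(h_o·A) = 1/(26×19) = 0.002024 K/W
R_total = 0.3141 K/W;  Q = ΔT/R_total = 12/0.3141 = 38.2 W
T_interface = T_inner − Q·ΣR(inner→interface) = 15 − 38.2×0.02758

T ≈ 13.9 °C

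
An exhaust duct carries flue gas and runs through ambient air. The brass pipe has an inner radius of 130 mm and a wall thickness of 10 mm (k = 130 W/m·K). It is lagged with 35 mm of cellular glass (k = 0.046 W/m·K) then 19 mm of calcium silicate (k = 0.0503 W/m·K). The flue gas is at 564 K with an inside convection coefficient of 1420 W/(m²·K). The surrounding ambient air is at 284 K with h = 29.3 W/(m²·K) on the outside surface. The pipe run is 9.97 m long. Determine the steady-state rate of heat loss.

Per-layer cylindrical resistances, series-summed:
R_inner film = 1/(h_i·2πr₁L) = 1/(1420×2π×0.13×9.97) = 8.648×10^-5 K/W
R_brass pipe wall = ln(140/130)/(2π×130×9.97) = 9.1×10^-6 K/W
R_cellular glass = ln(175/140)/(2π×0.046×9.97) = 0.07744 K/W
R_calcium silicate = ln(194/175)/(2π×0.0503×9.97) = 0.03271 K/W
R_outer film = 1/(h_o·2πr_oL) = 1/(29.3×2π×0.194×9.97) = 0.002808 K/W
R_total = 0.1131 K/W
Q = ΔT/R_total = 280/0.1131

Q ≈ 2480 W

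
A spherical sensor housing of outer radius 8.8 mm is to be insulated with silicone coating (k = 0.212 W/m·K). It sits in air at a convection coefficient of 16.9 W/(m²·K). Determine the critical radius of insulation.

For a sphere r_cr = 2k/h = 2×0.212/16.9
r_cr = 25.1 mm; since the bare radius (8.8 mm) is below r_cr, adding a thin layer of insulation will *increase* heat loss.

r_cr ≈ 25.1 mm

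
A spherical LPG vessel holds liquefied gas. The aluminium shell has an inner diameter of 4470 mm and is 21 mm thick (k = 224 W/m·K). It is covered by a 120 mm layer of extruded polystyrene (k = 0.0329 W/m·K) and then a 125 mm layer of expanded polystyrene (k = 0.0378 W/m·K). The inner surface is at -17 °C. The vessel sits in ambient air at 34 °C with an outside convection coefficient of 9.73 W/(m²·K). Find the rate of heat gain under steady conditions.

For a spherical shell R = (1/r₁ − 1/r₂)/(4πk); film R = 1/(h·4πr²). In series:
R_aluminium shell = (1/2.235 − 1/2.256)/(4π×224) = 1.48×10^-6 K/W
R_extruded polystyrene = (1/2.256 − 1/2.376)/(4π×0.0329) = 0.05415 K/W
R_expanded polystyrene = (1/2.376 − 1/2.501)/(4π×0.0378) = 0.04428 K/W
R_outer film = 1/(h·4πr_o²) = 1/(9.73×4π×2.501²) = 0.001308 K/W
R_total = 0.09974 K/W
Q = ΔT/R_total = 51/0.09974

Q ≈ 511 W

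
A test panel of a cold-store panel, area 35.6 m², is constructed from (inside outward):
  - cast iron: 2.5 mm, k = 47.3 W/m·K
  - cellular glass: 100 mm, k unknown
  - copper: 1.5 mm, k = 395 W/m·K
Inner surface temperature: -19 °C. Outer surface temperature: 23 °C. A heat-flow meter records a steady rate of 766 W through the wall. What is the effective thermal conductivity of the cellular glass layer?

k ≈ 0.0512 W/(m·K)

Model the wall as resistances in series:
R_cast iron = L/(kA) = 0.0025/(47.3×35.6) = 1.485×10^-6 K/W
R_copper = L/(kA) = 0.0015/(395×35.6) = 1.067×10^-7 K/W
Sum of known resistances R_other = 1.591×10^-6 K/W
Total R = ΔT/Q = 42/766 = 0.05483 K/W
R_cellular glass = R_total − R_other = 0.05483 K/W
k = L/(R·A) = 0.1/(0.05483×35.6)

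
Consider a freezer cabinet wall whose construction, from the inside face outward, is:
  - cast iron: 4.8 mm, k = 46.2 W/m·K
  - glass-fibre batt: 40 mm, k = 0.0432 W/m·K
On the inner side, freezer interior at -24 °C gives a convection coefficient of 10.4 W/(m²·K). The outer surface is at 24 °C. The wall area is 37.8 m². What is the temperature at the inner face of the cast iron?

Thermal resistances in series:
R_inner film = 1/(h_i·A) = 1/(10.4×37.8) = 0.002544 K/W
R_cast iron = L/(kA) = 0.0048/(46.2×37.8) = 2.749×10^-6 K/W
R_glass-fibre batt = L/(kA) = 0.04/(0.0432×37.8) = 0.0245 K/W
R_total = 0.02704 K/W;  Q = ΔT/R_total = 48/0.02704 = 1775 W
T_interface = T_inner + Q·ΣR(inner→interface) = -24 + 1780×0.002544

T ≈ -19.5 °C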